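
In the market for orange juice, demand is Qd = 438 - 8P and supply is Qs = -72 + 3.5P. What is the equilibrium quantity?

Set Qd = Qs: 438 - 8P = -72 + 3.5P.
510 = 11.5P, so P* = 1020/23.
Q* = 438 − 8(1020/23) = 1914/23.

Q* = 1914/23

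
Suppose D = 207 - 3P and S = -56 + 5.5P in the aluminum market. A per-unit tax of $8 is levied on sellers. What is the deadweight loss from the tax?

Deadweight loss = 1056/17

Pre-tax equilibrium: P* = 526/17, Q* = 1941/17.
Tax on sellers shifts supply to S = -56 + 5.5(P − 8) = -100 + 5.5P.
207 - 3P = -100 + 5.5P gives buyer price Pb = 614/17; sellers receive Ps = 614/17 − 8 = 478/17.
New quantity: Q = 207 − 3(614/17) = 1677/17.
DWL = ½ × 8 × (1941/17 − 1677/17) = 1056/17.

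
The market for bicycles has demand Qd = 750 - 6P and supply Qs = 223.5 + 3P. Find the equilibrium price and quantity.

Set Qd = Qs: 750 - 6P = 223.5 + 3P.
526.5 = 9P, so P* = 58.5.
Q* = 750 − 6(58.5) = 399.

P* = 58.5, Q* = 399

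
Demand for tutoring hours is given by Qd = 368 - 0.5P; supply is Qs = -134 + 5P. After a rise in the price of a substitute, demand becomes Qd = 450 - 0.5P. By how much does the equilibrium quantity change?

ΔQ = 820/11

Original equilibrium: P* = 1004/11, Q* = 3546/11.
New equilibrium: 450 - 0.5P = -134 + 5P, so 584 = 5.5P and P' = 1168/11; Q' = 450 − 0.5(1168/11) = 4366/11.
Change in quantity: 4366/11 − 3546/11 = 820/11.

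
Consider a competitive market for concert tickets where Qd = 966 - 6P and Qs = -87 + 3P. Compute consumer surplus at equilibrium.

Equilibrium: 966 - 6P = -87 + 3P gives P* = 117, Q* = 264.
Demand choke price (Qd = 0): P = 161.
CS = ½(161 − 117)(264) = 5808.

Consumer surplus = 5808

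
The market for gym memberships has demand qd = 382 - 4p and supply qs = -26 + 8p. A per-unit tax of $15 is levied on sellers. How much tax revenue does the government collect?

Tax revenue = 3090

Pre-tax equilibrium: p* = 34, q* = 246.
Tax on sellers shifts supply to qs = -26 + 8(p − 15) = -146 + 8p.
382 - 4p = -146 + 8p gives buyer price pb = 44; sellers receive ps = 44 − 15 = 29.
New quantity: q = 382 − 4(44) = 206.
Revenue = 15 × 206 = 3090.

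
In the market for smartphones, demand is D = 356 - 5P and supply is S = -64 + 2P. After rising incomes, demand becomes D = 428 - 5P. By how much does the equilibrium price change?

Original equilibrium: P* = 60, Q* = 56.
New equilibrium: 428 - 5P = -64 + 2P, so 492 = 7P and P' = 492/7; Q' = 428 − 5(492/7) = 536/7.
Change in price: 492/7 − 60 = 72/7.

ΔP = 72/7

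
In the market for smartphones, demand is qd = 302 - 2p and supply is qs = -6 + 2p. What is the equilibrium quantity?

Set qd = qs: 302 - 2p = -6 + 2p.
308 = 4p, so p* = 77.
q* = 302 − 2(77) = 148.

q* = 148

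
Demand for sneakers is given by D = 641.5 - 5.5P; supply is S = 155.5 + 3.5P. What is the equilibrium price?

Set D = S: 641.5 - 5.5P = 155.5 + 3.5P.
486 = 9P, so P* = 54.
Q* = 641.5 − 5.5(54) = 344.5.

P* = 54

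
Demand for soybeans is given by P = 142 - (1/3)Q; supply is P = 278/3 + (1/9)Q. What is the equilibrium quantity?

Set the two price expressions equal: 142 - (1/3)Q = 278/3 + (1/9)Q.
148/3 = (4/9)Q, so Q* = 111.
P* = 142 − (1/3)(111) = 105.

Q* = 111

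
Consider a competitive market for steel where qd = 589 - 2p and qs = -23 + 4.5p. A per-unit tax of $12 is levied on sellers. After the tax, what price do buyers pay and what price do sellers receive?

Buyers pay 1332/13, sellers receive 1176/13

Pre-tax equilibrium: p* = 1224/13, q* = 5209/13.
Tax on sellers shifts supply to qs = -23 + 4.5(p − 12) = -77 + 4.5p.
589 - 2p = -77 + 4.5p gives buyer price pb = 1332/13; sellers receive ps = 1332/13 − 12 = 1176/13.
New quantity: q = 589 − 2(1332/13) = 4993/13.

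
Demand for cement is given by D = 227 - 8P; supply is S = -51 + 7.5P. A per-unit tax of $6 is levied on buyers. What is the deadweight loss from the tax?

Deadweight loss = 2160/31

Pre-tax equilibrium: P* = 556/31, Q* = 2589/31.
Tax on buyers shifts demand to D = 227 − 8(P + 6) = 179 - 8P.
179 - 8P = -51 + 7.5P gives seller price Ps = 460/31; buyers pay Pb = 460/31 + 6 = 646/31.
New quantity: Q = 227 − 8(646/31) = 1869/31.
DWL = ½ × 6 × (2589/31 − 1869/31) = 2160/31.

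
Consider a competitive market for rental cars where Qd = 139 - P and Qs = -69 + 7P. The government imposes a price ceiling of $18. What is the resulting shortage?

Equilibrium price would be P* = 26, so the ceiling at 18 binds.
At P = 18: Qd = 139 − 1(18) = 121, Qs = -69 + 7(18) = 57.
Shortage = 121 − 57 = 64.

Shortage = 64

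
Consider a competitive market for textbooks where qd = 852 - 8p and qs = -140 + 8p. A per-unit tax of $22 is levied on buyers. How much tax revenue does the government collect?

Pre-tax equilibrium: p* = 62, q* = 356.
Tax on buyers shifts demand to qd = 852 − 8(p + 22) = 676 - 8p.
676 - 8p = -140 + 8p gives seller price ps = 51; buyers pay pb = 51 + 22 = 73.
New quantity: q = 852 − 8(73) = 268.
Revenue = 22 × 268 = 5896.

Tax revenue = 5896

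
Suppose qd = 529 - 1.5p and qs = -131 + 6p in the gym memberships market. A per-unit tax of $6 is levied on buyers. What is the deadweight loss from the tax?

Pre-tax equilibrium: p* = 88, q* = 397.
Tax on buyers shifts demand to qd = 529 − 1.5(p + 6) = 520 - 1.5p.
520 - 1.5p = -131 + 6p gives seller price ps = 86.8; buyers pay pb = 86.8 + 6 = 92.8.
New quantity: q = 529 − 1.5(92.8) = 389.8.
DWL = ½ × 6 × (397 − 389.8) = 21.6.

Deadweight loss = 21.6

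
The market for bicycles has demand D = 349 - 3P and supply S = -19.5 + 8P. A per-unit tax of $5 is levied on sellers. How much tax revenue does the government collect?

Pre-tax equilibrium: P* = 33.5, Q* = 248.5.
Tax on sellers shifts supply to S = -19.5 + 8(P − 5) = -59.5 + 8P.
349 - 3P = -59.5 + 8P gives buyer price Pb = 817/22; sellers receive Ps = 817/22 − 5 = 707/22.
New quantity: Q = 349 − 3(817/22) = 5227/22.
Revenue = 5 × 5227/22 = 26135/22.

Tax revenue = 26135/22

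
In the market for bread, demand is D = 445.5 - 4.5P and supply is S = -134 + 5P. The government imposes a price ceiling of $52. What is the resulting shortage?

Shortage = 85.5

Equilibrium price would be P* = 61, so the ceiling at 52 binds.
At P = 52: D = 445.5 − 4.5(52) = 211.5, S = -134 + 5(52) = 126.
Shortage = 211.5 − 126 = 85.5.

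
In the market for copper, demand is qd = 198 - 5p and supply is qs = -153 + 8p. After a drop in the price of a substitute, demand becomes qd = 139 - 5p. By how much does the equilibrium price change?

Original equilibrium: p* = 27, q* = 63.
New equilibrium: 139 - 5p = -153 + 8p, so 292 = 13p and p' = 292/13; q' = 139 − 5(292/13) = 347/13.
Change in price: 292/13 − 27 = -59/13.

Δp = -59/13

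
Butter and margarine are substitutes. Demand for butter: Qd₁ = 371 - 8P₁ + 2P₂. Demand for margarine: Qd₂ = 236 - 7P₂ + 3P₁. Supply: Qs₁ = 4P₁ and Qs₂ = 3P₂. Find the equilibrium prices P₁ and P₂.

P₁ = 697/19, P₂ = 1315/38

Market 1: 371 - 8P₁ + 2P₂ = 4P₁ → 12P₁ - 2P₂ = 371.
Market 2: 10P₂ - 3P₁ = 236.
Eliminating P₂: 10×(1) + 2×(2) gives 114P₁ = 4182, so P₁ = 697/19.
Back-substitute into (2): P₂ = (236 + 3×697/19) / 10 = 1315/38.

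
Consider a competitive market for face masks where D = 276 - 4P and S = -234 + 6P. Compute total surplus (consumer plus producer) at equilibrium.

Equilibrium: 276 - 4P = -234 + 6P gives P* = 51, Q* = 72.
Demand choke price: P = 69; supply starts at P = 39.
CS = ½(69 − 51)(72) = 648; PS = ½(51 − 39)(72) = 432.

Total surplus = 1080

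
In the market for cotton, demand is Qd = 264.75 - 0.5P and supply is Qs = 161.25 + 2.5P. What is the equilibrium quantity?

Set Qd = Qs: 264.75 - 0.5P = 161.25 + 2.5P.
103.5 = 3P, so P* = 34.5.
Q* = 264.75 − 0.5(34.5) = 247.5.

Q* = 247.5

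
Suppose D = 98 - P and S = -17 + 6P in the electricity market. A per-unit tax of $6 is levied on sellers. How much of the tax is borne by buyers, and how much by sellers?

Buyers bear 36/7, sellers bear 6/7

Pre-tax equilibrium: P* = 115/7, Q* = 571/7.
Tax on sellers shifts supply to S = -17 + 6(P − 6) = -53 + 6P.
98 - P = -53 + 6P gives buyer price Pb = 151/7; sellers receive Ps = 151/7 − 6 = 109/7.
New quantity: Q = 98 − 1(151/7) = 535/7.
Buyer burden = 151/7 − 115/7 = 36/7; seller burden = 115/7 − 109/7 = 6/7.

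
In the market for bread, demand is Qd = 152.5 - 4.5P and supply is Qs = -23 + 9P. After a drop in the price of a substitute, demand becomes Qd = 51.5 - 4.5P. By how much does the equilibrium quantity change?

Original equilibrium: P* = 13, Q* = 94.
New equilibrium: 51.5 - 4.5P = -23 + 9P, so 74.5 = 13.5P and P' = 149/27; Q' = 51.5 − 4.5(149/27) = 80/3.
Change in quantity: 80/3 − 94 = -202/3.

ΔQ = -202/3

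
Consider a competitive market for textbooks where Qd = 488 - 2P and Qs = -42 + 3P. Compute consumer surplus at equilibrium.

Consumer surplus = 19044

Equilibrium: 488 - 2P = -42 + 3P gives P* = 106, Q* = 276.
Demand choke price (Qd = 0): P = 244.
CS = ½(244 − 106)(276) = 19044.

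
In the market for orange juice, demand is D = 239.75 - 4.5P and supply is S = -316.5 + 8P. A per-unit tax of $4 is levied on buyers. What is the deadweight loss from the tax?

Pre-tax equilibrium: P* = 44.5, Q* = 39.5.
Tax on buyers shifts demand to D = 239.75 − 4.5(P + 4) = 221.75 - 4.5P.
221.75 - 4.5P = -316.5 + 8P gives seller price Ps = 43.06; buyers pay Pb = 43.06 + 4 = 47.06.
New quantity: Q = 239.75 − 4.5(47.06) = 27.98.
DWL = ½ × 4 × (39.5 − 27.98) = 23.04.

Deadweight loss = 23.04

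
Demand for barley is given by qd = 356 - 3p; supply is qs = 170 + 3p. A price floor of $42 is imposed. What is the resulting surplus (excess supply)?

Equilibrium price would be p* = 31, so the floor at 42 binds.
At p = 42: qd = 230, qs = 296.
Surplus = 296 − 230 = 66.

Surplus = 66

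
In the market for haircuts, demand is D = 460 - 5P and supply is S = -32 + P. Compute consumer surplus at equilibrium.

Equilibrium: 460 - 5P = -32 + P gives P* = 82, Q* = 50.
Demand choke price (D = 0): P = 92.
CS = ½(92 − 82)(50) = 250.

Consumer surplus = 250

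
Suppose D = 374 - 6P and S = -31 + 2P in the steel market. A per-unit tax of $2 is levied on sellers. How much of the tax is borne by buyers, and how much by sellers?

Buyers bear $0.5, sellers bear $1.5

Pre-tax equilibrium: P* = 50.625, Q* = 70.25.
Tax on sellers shifts supply to S = -31 + 2(P − 2) = -35 + 2P.
374 - 6P = -35 + 2P gives buyer price Pb = 51.125; sellers receive Ps = 51.125 − 2 = 49.125.
New quantity: Q = 374 − 6(51.125) = 67.25.
Buyer burden = 51.125 − 50.625 = 0.5; seller burden = 50.625 − 49.125 = 1.5.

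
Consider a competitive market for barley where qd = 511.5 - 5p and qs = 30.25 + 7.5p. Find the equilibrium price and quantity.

p* = 38.5, q* = 319

Set qd = qs: 511.5 - 5p = 30.25 + 7.5p.
481.25 = 12.5p, so p* = 38.5.
q* = 511.5 − 5(38.5) = 319.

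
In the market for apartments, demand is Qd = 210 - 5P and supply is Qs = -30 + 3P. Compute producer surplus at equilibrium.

Producer surplus = 600

Equilibrium: 210 - 5P = -30 + 3P gives P* = 30, Q* = 60.
Supply starts at P = 10 (where Qs = 0).
PS = ½(30 − 10)(60) = 600.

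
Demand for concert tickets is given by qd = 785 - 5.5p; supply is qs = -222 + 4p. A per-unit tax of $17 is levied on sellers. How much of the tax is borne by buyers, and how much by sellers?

Pre-tax equilibrium: p* = 106, q* = 202.
Tax on sellers shifts supply to qs = -222 + 4(p − 17) = -290 + 4p.
785 - 5.5p = -290 + 4p gives buyer price pb = 2150/19; sellers receive ps = 2150/19 − 17 = 1827/19.
New quantity: q = 785 − 5.5(2150/19) = 3090/19.
Buyer burden = 2150/19 − 106 = 136/19; seller burden = 106 − 1827/19 = 187/19.

Buyers bear 136/19, sellers bear 187/19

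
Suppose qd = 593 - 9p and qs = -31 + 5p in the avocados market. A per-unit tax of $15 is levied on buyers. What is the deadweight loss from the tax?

Deadweight loss = 10125/28

Pre-tax equilibrium: p* = 312/7, q* = 1343/7.
Tax on buyers shifts demand to qd = 593 − 9(p + 15) = 458 - 9p.
458 - 9p = -31 + 5p gives seller price ps = 489/14; buyers pay pb = 489/14 + 15 = 699/14.
New quantity: q = 593 − 9(699/14) = 2011/14.
DWL = ½ × 15 × (1343/7 − 2011/14) = 10125/28.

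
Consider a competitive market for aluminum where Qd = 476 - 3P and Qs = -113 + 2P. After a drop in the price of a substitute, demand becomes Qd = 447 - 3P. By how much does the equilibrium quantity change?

ΔQ = -11.6

Original equilibrium: P* = 117.8, Q* = 122.6.
New equilibrium: 447 - 3P = -113 + 2P, so 560 = 5P and P' = 112; Q' = 447 − 3(112) = 111.
Change in quantity: 111 − 122.6 = -11.6.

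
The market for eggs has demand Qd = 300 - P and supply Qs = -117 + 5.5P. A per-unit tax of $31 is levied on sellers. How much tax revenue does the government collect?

Tax revenue = 84475/13

Pre-tax equilibrium: P* = 834/13, Q* = 3066/13.
Tax on sellers shifts supply to Qs = -117 + 5.5(P − 31) = -287.5 + 5.5P.
300 - P = -287.5 + 5.5P gives buyer price Pb = 1175/13; sellers receive Ps = 1175/13 − 31 = 772/13.
New quantity: Q = 300 − 1(1175/13) = 2725/13.
Revenue = 31 × 2725/13 = 84475/13.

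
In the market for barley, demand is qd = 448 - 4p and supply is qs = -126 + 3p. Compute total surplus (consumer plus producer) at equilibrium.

Equilibrium: 448 - 4p = -126 + 3p gives p* = 82, q* = 120.
Demand choke price: p = 112; supply starts at p = 42.
CS = ½(112 − 82)(120) = 1800; PS = ½(82 − 42)(120) = 2400.

Total surplus = 4200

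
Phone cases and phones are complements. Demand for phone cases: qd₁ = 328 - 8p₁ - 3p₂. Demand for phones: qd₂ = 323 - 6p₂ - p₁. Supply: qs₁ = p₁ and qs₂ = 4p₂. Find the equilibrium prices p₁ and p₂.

Market 1: 328 - 8p₁ - 3p₂ = p₁ → 9p₁ + 3p₂ = 328.
Market 2: 10p₂ + p₁ = 323.
Eliminating p₂: 10×(1) − 3×(2) gives 87p₁ = 2311, so p₁ = 2311/87.
Back-substitute into (2): p₂ = (323 − 1×2311/87) / 10 = 2579/87.

p₁ = 2311/87, p₂ = 2579/87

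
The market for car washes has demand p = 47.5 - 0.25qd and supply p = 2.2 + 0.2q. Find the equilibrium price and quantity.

p* = 67/3, q* = 302/3

Set the two price expressions equal: 47.5 - 0.25q = 2.2 + 0.2q.
45.3 = 0.45q, so q* = 302/3.
p* = 47.5 − (0.25)(302/3) = 67/3.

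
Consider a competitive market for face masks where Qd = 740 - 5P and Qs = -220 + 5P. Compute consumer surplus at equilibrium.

Consumer surplus = 6760

Equilibrium: 740 - 5P = -220 + 5P gives P* = 96, Q* = 260.
Demand choke price (Qd = 0): P = 148.
CS = ½(148 − 96)(260) = 6760.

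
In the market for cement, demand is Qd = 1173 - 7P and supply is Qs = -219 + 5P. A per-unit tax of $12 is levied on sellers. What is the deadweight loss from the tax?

Pre-tax equilibrium: P* = 116, Q* = 361.
Tax on sellers shifts supply to Qs = -219 + 5(P − 12) = -279 + 5P.
1173 - 7P = -279 + 5P gives buyer price Pb = 121; sellers receive Ps = 121 − 12 = 109.
New quantity: Q = 1173 − 7(121) = 326.
DWL = ½ × 12 × (361 − 326) = 210.

Deadweight loss = 210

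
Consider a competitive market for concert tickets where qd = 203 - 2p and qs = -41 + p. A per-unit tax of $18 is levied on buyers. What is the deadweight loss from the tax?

Deadweight loss = 108

Pre-tax equilibrium: p* = 244/3, q* = 121/3.
Tax on buyers shifts demand to qd = 203 − 2(p + 18) = 167 - 2p.
167 - 2p = -41 + p gives seller price ps = 208/3; buyers pay pb = 208/3 + 18 = 262/3.
New quantity: q = 203 − 2(262/3) = 85/3.
DWL = ½ × 18 × (121/3 − 85/3) = 108.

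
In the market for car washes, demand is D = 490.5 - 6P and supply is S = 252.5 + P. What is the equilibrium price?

P* = 34

Set D = S: 490.5 - 6P = 252.5 + P.
238 = 7P, so P* = 34.
Q* = 490.5 − 6(34) = 286.5.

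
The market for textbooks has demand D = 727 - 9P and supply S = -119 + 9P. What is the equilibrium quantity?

Set D = S: 727 - 9P = -119 + 9P.
846 = 18P, so P* = 47.
Q* = 727 − 9(47) = 304.

Q* = 304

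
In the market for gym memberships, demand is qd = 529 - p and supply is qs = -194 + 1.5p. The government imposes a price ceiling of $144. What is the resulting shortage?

Equilibrium price would be p* = 289.2, so the ceiling at 144 binds.
At p = 144: qd = 529 − 1(144) = 385, qs = -194 + 1.5(144) = 22.
Shortage = 385 − 22 = 363.

Shortage = 363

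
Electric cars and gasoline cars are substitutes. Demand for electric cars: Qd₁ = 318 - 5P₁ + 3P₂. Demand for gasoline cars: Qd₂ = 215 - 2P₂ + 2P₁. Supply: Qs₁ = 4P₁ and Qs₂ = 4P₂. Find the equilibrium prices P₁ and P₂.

P₁ = 53.1875, P₂ = 53.5625

Market 1: 318 - 5P₁ + 3P₂ = 4P₁ → 9P₁ - 3P₂ = 318.
Market 2: 6P₂ - 2P₁ = 215.
Eliminating P₂: 6×(1) + 3×(2) gives 48P₁ = 2553, so P₁ = 53.1875.
Back-substitute into (2): P₂ = (215 + 2×53.1875) / 6 = 53.5625.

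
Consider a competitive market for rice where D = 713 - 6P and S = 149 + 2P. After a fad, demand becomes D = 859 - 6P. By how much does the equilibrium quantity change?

ΔQ = 36.5

Original equilibrium: P* = 70.5, Q* = 290.
New equilibrium: 859 - 6P = 149 + 2P, so 710 = 8P and P' = 88.75; Q' = 859 − 6(88.75) = 326.5.
Change in quantity: 326.5 − 290 = 36.5.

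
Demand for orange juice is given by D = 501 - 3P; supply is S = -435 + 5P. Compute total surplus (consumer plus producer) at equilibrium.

Equilibrium: 501 - 3P = -435 + 5P gives P* = 117, Q* = 150.
Demand choke price: P = 167; supply starts at P = 87.
CS = ½(167 − 117)(150) = 3750; PS = ½(117 − 87)(150) = 2250.

Total surplus = 6000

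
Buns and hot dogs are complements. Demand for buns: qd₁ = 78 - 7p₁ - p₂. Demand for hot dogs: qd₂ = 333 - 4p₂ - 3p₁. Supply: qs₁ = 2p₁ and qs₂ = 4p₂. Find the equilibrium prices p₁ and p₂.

p₁ = 97/23, p₂ = 921/23

Market 1: 78 - 7p₁ - p₂ = 2p₁ → 9p₁ + p₂ = 78.
Market 2: 8p₂ + 3p₁ = 333.
Eliminating p₂: 8×(1) − 1×(2) gives 69p₁ = 291, so p₁ = 97/23.
Back-substitute into (2): p₂ = (333 − 3×97/23) / 8 = 921/23.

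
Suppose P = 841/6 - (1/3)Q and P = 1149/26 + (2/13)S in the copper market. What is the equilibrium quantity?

Set the two price expressions equal: 841/6 - (1/3)Q = 1149/26 + (2/13)Q.
3743/39 = (19/39)Q, so Q* = 197.
P* = 841/6 − (1/3)(197) = 74.5.

Q* = 197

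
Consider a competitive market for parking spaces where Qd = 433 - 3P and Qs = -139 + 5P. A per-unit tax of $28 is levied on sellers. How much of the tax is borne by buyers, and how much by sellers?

Buyers bear $17.5, sellers bear $10.5

Pre-tax equilibrium: P* = 71.5, Q* = 218.5.
Tax on sellers shifts supply to Qs = -139 + 5(P − 28) = -279 + 5P.
433 - 3P = -279 + 5P gives buyer price Pb = 89; sellers receive Ps = 89 − 28 = 61.
New quantity: Q = 433 − 3(89) = 166.
Buyer burden = 89 − 71.5 = 17.5; seller burden = 71.5 − 61 = 10.5.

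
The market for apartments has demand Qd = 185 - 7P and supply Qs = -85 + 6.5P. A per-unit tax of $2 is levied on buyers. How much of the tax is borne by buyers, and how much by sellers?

Buyers bear 26/27, sellers bear 28/27

Pre-tax equilibrium: P* = 20, Q* = 45.
Tax on buyers shifts demand to Qd = 185 − 7(P + 2) = 171 - 7P.
171 - 7P = -85 + 6.5P gives seller price Ps = 512/27; buyers pay Pb = 512/27 + 2 = 566/27.
New quantity: Q = 185 − 7(566/27) = 1033/27.
Buyer burden = 566/27 − 20 = 26/27; seller burden = 20 − 512/27 = 28/27.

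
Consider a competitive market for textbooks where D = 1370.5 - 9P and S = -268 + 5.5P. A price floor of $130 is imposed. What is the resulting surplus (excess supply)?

Equilibrium price would be P* = 113, so the floor at 130 binds.
At P = 130: D = 200.5, S = 447.
Surplus = 447 − 200.5 = 246.5.

Surplus = 246.5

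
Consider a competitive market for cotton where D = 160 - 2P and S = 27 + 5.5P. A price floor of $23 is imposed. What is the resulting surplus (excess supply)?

Equilibrium price would be P* = 266/15, so the floor at 23 binds.
At P = 23: D = 114, S = 153.5.
Surplus = 153.5 − 114 = 39.5.

Surplus = 39.5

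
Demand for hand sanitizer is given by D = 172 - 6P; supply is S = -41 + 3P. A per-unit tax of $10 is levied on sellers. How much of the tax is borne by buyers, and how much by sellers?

Buyers bear 10/3, sellers bear 20/3

Pre-tax equilibrium: P* = 71/3, Q* = 30.
Tax on sellers shifts supply to S = -41 + 3(P − 10) = -71 + 3P.
172 - 6P = -71 + 3P gives buyer price Pb = 27; sellers receive Ps = 27 − 10 = 17.
New quantity: Q = 172 − 6(27) = 10.
Buyer burden = 27 − 71/3 = 10/3; seller burden = 71/3 − 17 = 20/3.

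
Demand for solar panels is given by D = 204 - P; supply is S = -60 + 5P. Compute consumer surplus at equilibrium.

Equilibrium: 204 - P = -60 + 5P gives P* = 44, Q* = 160.
Demand choke price (D = 0): P = 204.
CS = ½(204 − 44)(160) = 12800.

Consumer surplus = 12800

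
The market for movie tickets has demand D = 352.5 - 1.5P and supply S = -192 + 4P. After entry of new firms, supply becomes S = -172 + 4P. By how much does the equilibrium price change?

Original equilibrium: P* = 99, Q* = 204.
New equilibrium: 352.5 - 1.5P = -172 + 4P, so 524.5 = 5.5P and P' = 1049/11; Q' = 352.5 − 1.5(1049/11) = 2304/11.
Change in price: 1049/11 − 99 = -40/11.

ΔP = -40/11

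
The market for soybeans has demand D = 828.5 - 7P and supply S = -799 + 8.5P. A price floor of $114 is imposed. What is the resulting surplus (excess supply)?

Equilibrium price would be P* = 105, so the floor at 114 binds.
At P = 114: D = 30.5, S = 170.
Surplus = 170 − 30.5 = 139.5.

Surplus = 139.5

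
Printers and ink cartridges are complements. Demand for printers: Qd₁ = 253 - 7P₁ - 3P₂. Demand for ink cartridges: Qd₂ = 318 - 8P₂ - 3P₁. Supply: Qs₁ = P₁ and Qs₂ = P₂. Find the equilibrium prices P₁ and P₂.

P₁ = 21, P₂ = 85/3

Market 1: 253 - 7P₁ - 3P₂ = P₁ → 8P₁ + 3P₂ = 253.
Market 2: 9P₂ + 3P₁ = 318.
Eliminating P₂: 9×(1) − 3×(2) gives 63P₁ = 1323, so P₁ = 21.
Back-substitute into (2): P₂ = (318 − 3×21) / 9 = 85/3.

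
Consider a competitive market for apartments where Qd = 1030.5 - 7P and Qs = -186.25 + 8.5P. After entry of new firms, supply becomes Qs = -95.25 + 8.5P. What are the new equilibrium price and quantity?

Original equilibrium: P* = 78.5, Q* = 481.
New equilibrium: 1030.5 - 7P = -95.25 + 8.5P, so 1125.75 = 15.5P and P' = 4503/62; Q' = 1030.5 − 7(4503/62) = 16185/31.

P' = 4503/62, Q' = 16185/31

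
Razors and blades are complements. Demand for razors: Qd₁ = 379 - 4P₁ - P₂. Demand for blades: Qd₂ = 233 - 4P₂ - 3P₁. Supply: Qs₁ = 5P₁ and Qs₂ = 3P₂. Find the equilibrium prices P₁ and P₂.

P₁ = 121/3, P₂ = 16

Market 1: 379 - 4P₁ - P₂ = 5P₁ → 9P₁ + P₂ = 379.
Market 2: 7P₂ + 3P₁ = 233.
Eliminating P₂: 7×(1) − 1×(2) gives 60P₁ = 2420, so P₁ = 121/3.
Back-substitute into (2): P₂ = (233 − 3×121/3) / 7 = 16.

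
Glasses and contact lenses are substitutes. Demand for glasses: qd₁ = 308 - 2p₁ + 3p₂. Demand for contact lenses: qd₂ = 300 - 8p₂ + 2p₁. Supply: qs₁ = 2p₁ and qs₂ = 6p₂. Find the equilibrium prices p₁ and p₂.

p₁ = 104.24, p₂ = 36.32

Market 1: 308 - 2p₁ + 3p₂ = 2p₁ → 4p₁ - 3p₂ = 308.
Market 2: 14p₂ - 2p₁ = 300.
Eliminating p₂: 14×(1) + 3×(2) gives 50p₁ = 5212, so p₁ = 104.24.
Back-substitute into (2): p₂ = (300 + 2×104.24) / 14 = 36.32.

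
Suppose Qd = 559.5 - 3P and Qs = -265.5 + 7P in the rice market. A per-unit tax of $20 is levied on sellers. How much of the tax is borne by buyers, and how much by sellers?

Buyers bear $14, sellers bear $6

Pre-tax equilibrium: P* = 82.5, Q* = 312.
Tax on sellers shifts supply to Qs = -265.5 + 7(P − 20) = -405.5 + 7P.
559.5 - 3P = -405.5 + 7P gives buyer price Pb = 96.5; sellers receive Ps = 96.5 − 20 = 76.5.
New quantity: Q = 559.5 − 3(96.5) = 270.
Buyer burden = 96.5 − 82.5 = 14; seller burden = 82.5 − 76.5 = 6.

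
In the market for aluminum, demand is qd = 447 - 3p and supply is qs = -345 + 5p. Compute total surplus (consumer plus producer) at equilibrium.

Total surplus = 6000

Equilibrium: 447 - 3p = -345 + 5p gives p* = 99, q* = 150.
Demand choke price: p = 149; supply starts at p = 69.
CS = ½(149 − 99)(150) = 3750; PS = ½(99 − 69)(150) = 2250.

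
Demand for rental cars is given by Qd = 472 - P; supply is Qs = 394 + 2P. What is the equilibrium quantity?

Set Qd = Qs: 472 - P = 394 + 2P.
78 = 3P, so P* = 26.
Q* = 472 − 1(26) = 446.

Q* = 446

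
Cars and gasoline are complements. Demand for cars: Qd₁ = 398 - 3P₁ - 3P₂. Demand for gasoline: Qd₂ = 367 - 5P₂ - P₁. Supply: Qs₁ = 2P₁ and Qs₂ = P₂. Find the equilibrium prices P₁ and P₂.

Market 1: 398 - 3P₁ - 3P₂ = 2P₁ → 5P₁ + 3P₂ = 398.
Market 2: 6P₂ + P₁ = 367.
Eliminating P₂: 6×(1) − 3×(2) gives 27P₁ = 1287, so P₁ = 143/3.
Back-substitute into (2): P₂ = (367 − 1×143/3) / 6 = 479/9.

P₁ = 143/3, P₂ = 479/9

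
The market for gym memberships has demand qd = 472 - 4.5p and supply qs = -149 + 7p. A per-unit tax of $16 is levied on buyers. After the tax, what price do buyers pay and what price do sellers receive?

Buyers pay 1466/23, sellers receive 1098/23

Pre-tax equilibrium: p* = 54, q* = 229.
Tax on buyers shifts demand to qd = 472 − 4.5(p + 16) = 400 - 4.5p.
400 - 4.5p = -149 + 7p gives seller price ps = 1098/23; buyers pay pb = 1098/23 + 16 = 1466/23.
New quantity: q = 472 − 4.5(1466/23) = 4259/23.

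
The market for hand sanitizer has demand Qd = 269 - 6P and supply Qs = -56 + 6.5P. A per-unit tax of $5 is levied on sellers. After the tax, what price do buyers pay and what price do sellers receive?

Pre-tax equilibrium: P* = 26, Q* = 113.
Tax on sellers shifts supply to Qs = -56 + 6.5(P − 5) = -88.5 + 6.5P.
269 - 6P = -88.5 + 6.5P gives buyer price Pb = 28.6; sellers receive Ps = 28.6 − 5 = 23.6.
New quantity: Q = 269 − 6(28.6) = 97.4.

Buyers pay $28.6, sellers receive $23.6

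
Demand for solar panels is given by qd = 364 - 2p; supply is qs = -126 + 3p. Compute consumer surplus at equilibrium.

Equilibrium: 364 - 2p = -126 + 3p gives p* = 98, q* = 168.
Demand choke price (qd = 0): p = 182.
CS = ½(182 − 98)(168) = 7056.

Consumer surplus = 7056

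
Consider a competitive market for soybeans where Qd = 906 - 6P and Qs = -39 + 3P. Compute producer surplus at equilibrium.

Producer surplus = 12696

Equilibrium: 906 - 6P = -39 + 3P gives P* = 105, Q* = 276.
Supply starts at P = 13 (where Qs = 0).
PS = ½(105 − 13)(276) = 12696.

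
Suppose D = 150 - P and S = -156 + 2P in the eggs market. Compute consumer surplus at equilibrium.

Consumer surplus = 1152

Equilibrium: 150 - P = -156 + 2P gives P* = 102, Q* = 48.
Demand choke price (D = 0): P = 150.
CS = ½(150 − 102)(48) = 1152.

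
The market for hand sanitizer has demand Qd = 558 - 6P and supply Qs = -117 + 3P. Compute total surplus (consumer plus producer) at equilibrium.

Total surplus = 2916

Equilibrium: 558 - 6P = -117 + 3P gives P* = 75, Q* = 108.
Demand choke price: P = 93; supply starts at P = 39.
CS = ½(93 − 75)(108) = 972; PS = ½(75 − 39)(108) = 1944.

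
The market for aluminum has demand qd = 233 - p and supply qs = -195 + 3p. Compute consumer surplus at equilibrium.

Equilibrium: 233 - p = -195 + 3p gives p* = 107, q* = 126.
Demand choke price (qd = 0): p = 233.
CS = ½(233 − 107)(126) = 7938.

Consumer surplus = 7938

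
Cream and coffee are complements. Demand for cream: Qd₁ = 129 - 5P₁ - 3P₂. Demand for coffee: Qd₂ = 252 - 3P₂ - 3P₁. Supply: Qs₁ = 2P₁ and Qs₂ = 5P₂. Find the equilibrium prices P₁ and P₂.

Market 1: 129 - 5P₁ - 3P₂ = 2P₁ → 7P₁ + 3P₂ = 129.
Market 2: 8P₂ + 3P₁ = 252.
Eliminating P₂: 8×(1) − 3×(2) gives 47P₁ = 276, so P₁ = 276/47.
Back-substitute into (2): P₂ = (252 − 3×276/47) / 8 = 1377/47.

P₁ = 276/47, P₂ = 1377/47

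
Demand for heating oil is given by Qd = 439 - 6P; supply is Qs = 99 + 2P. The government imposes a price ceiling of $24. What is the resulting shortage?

Shortage = 148

Equilibrium price would be P* = 42.5, so the ceiling at 24 binds.
At P = 24: Qd = 439 − 6(24) = 295, Qs = 99 + 2(24) = 147.
Shortage = 295 − 147 = 148.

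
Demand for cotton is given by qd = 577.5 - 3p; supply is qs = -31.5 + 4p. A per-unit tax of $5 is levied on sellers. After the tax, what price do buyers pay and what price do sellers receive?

Pre-tax equilibrium: p* = 87, q* = 316.5.
Tax on sellers shifts supply to qs = -31.5 + 4(p − 5) = -51.5 + 4p.
577.5 - 3p = -51.5 + 4p gives buyer price pb = 629/7; sellers receive ps = 629/7 − 5 = 594/7.
New quantity: q = 577.5 − 3(629/7) = 4311/14.

Buyers pay 629/7, sellers receive 594/7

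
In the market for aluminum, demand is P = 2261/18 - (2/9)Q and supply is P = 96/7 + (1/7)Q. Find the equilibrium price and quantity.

P* = 57.5, Q* = 306.5

Set the two price expressions equal: 2261/18 - (2/9)Q = 96/7 + (1/7)Q.
14099/126 = (23/63)Q, so Q* = 306.5.
P* = 2261/18 − (2/9)(306.5) = 57.5.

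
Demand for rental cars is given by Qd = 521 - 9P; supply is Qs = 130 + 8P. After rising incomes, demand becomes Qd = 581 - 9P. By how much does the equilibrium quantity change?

ΔQ = 480/17

Original equilibrium: P* = 23, Q* = 314.
New equilibrium: 581 - 9P = 130 + 8P, so 451 = 17P and P' = 451/17; Q' = 581 − 9(451/17) = 5818/17.
Change in quantity: 5818/17 − 314 = 480/17.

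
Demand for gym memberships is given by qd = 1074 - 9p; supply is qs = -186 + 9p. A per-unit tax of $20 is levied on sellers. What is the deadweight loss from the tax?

Pre-tax equilibrium: p* = 70, q* = 444.
Tax on sellers shifts supply to qs = -186 + 9(p − 20) = -366 + 9p.
1074 - 9p = -366 + 9p gives buyer price pb = 80; sellers receive ps = 80 − 20 = 60.
New quantity: q = 1074 − 9(80) = 354.
DWL = ½ × 20 × (444 − 354) = 900.

Deadweight loss = 900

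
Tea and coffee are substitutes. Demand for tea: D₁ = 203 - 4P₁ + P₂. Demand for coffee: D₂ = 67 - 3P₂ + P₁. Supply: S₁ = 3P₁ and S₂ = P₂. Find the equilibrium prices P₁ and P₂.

Market 1: 203 - 4P₁ + P₂ = 3P₁ → 7P₁ - P₂ = 203.
Market 2: 4P₂ - P₁ = 67.
Eliminating P₂: 4×(1) + 1×(2) gives 27P₁ = 879, so P₁ = 293/9.
Back-substitute into (2): P₂ = (67 + 1×293/9) / 4 = 224/9.

P₁ = 293/9, P₂ = 224/9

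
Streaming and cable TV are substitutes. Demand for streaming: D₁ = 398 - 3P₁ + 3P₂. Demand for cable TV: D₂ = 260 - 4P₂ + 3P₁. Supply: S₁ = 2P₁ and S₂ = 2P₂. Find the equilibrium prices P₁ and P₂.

Market 1: 398 - 3P₁ + 3P₂ = 2P₁ → 5P₁ - 3P₂ = 398.
Market 2: 6P₂ - 3P₁ = 260.
Eliminating P₂: 6×(1) + 3×(2) gives 21P₁ = 3168, so P₁ = 1056/7.
Back-substitute into (2): P₂ = (260 + 3×1056/7) / 6 = 2494/21.

P₁ = 1056/7, P₂ = 2494/21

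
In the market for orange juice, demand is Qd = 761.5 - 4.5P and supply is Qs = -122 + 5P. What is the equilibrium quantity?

Set Qd = Qs: 761.5 - 4.5P = -122 + 5P.
883.5 = 9.5P, so P* = 93.
Q* = 761.5 − 4.5(93) = 343.

Q* = 343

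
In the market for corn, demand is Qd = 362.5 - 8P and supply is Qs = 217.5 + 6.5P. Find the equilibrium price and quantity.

Set Qd = Qs: 362.5 - 8P = 217.5 + 6.5P.
145 = 14.5P, so P* = 10.
Q* = 362.5 − 8(10) = 282.5.

P* = 10, Q* = 282.5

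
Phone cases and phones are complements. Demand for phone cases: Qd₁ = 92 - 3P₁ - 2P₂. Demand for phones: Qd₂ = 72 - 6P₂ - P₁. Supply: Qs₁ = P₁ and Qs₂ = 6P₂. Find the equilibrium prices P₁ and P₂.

P₁ = 480/23, P₂ = 98/23

Market 1: 92 - 3P₁ - 2P₂ = P₁ → 4P₁ + 2P₂ = 92.
Market 2: 12P₂ + P₁ = 72.
Eliminating P₂: 12×(1) − 2×(2) gives 46P₁ = 960, so P₁ = 480/23.
Back-substitute into (2): P₂ = (72 − 1×480/23) / 12 = 98/23.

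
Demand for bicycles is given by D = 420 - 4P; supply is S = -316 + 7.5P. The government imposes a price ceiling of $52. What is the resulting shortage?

Shortage = 138

Equilibrium price would be P* = 64, so the ceiling at 52 binds.
At P = 52: D = 420 − 4(52) = 212, S = -316 + 7.5(52) = 74.
Shortage = 212 − 74 = 138.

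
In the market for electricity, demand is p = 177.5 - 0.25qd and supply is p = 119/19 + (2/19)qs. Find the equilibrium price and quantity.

Set the two price expressions equal: 177.5 - 0.25q = 119/19 + (2/19)q.
6507/38 = (27/76)q, so q* = 482.
p* = 177.5 − (0.25)(482) = 57.

p* = 57, q* = 482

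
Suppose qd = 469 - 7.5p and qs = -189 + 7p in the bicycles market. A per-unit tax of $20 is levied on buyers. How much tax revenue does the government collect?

Pre-tax equilibrium: p* = 1316/29, q* = 3731/29.
Tax on buyers shifts demand to qd = 469 − 7.5(p + 20) = 319 - 7.5p.
319 - 7.5p = -189 + 7p gives seller price ps = 1016/29; buyers pay pb = 1016/29 + 20 = 1596/29.
New quantity: q = 469 − 7.5(1596/29) = 1631/29.
Revenue = 20 × 1631/29 = 32620/29.

Tax revenue = 32620/29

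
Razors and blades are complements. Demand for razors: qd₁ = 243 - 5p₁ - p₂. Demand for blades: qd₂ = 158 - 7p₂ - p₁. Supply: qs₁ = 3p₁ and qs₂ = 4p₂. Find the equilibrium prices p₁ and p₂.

p₁ = 2515/87, p₂ = 1021/87

Market 1: 243 - 5p₁ - p₂ = 3p₁ → 8p₁ + p₂ = 243.
Market 2: 11p₂ + p₁ = 158.
Eliminating p₂: 11×(1) − 1×(2) gives 87p₁ = 2515, so p₁ = 2515/87.
Back-substitute into (2): p₂ = (158 − 1×2515/87) / 11 = 1021/87.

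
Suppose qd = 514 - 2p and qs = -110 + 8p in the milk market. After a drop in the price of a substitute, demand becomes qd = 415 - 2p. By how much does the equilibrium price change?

Original equilibrium: p* = 62.4, q* = 389.2.
New equilibrium: 415 - 2p = -110 + 8p, so 525 = 10p and p' = 52.5; q' = 415 − 2(52.5) = 310.
Change in price: 52.5 − 62.4 = -9.9.

Δp = -9.9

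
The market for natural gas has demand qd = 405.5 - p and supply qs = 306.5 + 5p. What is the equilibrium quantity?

Set qd = qs: 405.5 - p = 306.5 + 5p.
99 = 6p, so p* = 16.5.
q* = 405.5 − 1(16.5) = 389.

q* = 389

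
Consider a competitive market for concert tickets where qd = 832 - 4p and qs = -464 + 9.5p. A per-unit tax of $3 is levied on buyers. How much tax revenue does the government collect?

Tax revenue = 3956/3

Pre-tax equilibrium: p* = 96, q* = 448.
Tax on buyers shifts demand to qd = 832 − 4(p + 3) = 820 - 4p.
820 - 4p = -464 + 9.5p gives seller price ps = 856/9; buyers pay pb = 856/9 + 3 = 883/9.
New quantity: q = 832 − 4(883/9) = 3956/9.
Revenue = 3 × 3956/9 = 3956/3.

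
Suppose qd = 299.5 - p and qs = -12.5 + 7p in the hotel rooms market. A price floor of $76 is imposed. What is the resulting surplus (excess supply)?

Surplus = 296

Equilibrium price would be p* = 39, so the floor at 76 binds.
At p = 76: qd = 223.5, qs = 519.5.
Surplus = 519.5 − 223.5 = 296.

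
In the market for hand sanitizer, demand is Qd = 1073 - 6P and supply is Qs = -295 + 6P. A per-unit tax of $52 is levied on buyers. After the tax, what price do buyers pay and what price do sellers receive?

Pre-tax equilibrium: P* = 114, Q* = 389.
Tax on buyers shifts demand to Qd = 1073 − 6(P + 52) = 761 - 6P.
761 - 6P = -295 + 6P gives seller price Ps = 88; buyers pay Pb = 88 + 52 = 140.
New quantity: Q = 1073 − 6(140) = 233.

Buyers pay $140, sellers receive $88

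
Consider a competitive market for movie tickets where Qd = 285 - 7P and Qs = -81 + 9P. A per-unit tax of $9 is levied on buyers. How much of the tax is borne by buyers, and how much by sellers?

Buyers bear $5.0625, sellers bear $3.9375

Pre-tax equilibrium: P* = 22.875, Q* = 124.875.
Tax on buyers shifts demand to Qd = 285 − 7(P + 9) = 222 - 7P.
222 - 7P = -81 + 9P gives seller price Ps = 18.9375; buyers pay Pb = 18.9375 + 9 = 27.9375.
New quantity: Q = 285 − 7(27.9375) = 89.4375.
Buyer burden = 27.9375 − 22.875 = 5.0625; seller burden = 22.875 − 18.9375 = 3.9375.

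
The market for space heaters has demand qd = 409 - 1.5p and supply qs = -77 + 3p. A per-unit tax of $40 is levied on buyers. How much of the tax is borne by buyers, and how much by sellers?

Pre-tax equilibrium: p* = 108, q* = 247.
Tax on buyers shifts demand to qd = 409 − 1.5(p + 40) = 349 - 1.5p.
349 - 1.5p = -77 + 3p gives seller price ps = 284/3; buyers pay pb = 284/3 + 40 = 404/3.
New quantity: q = 409 − 1.5(404/3) = 207.
Buyer burden = 404/3 − 108 = 80/3; seller burden = 108 − 284/3 = 40/3.

Buyers bear 80/3, sellers bear 40/3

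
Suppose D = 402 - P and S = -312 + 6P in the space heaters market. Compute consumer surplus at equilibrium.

Equilibrium: 402 - P = -312 + 6P gives P* = 102, Q* = 300.
Demand choke price (D = 0): P = 402.
CS = ½(402 − 102)(300) = 45000.

Consumer surplus = 45000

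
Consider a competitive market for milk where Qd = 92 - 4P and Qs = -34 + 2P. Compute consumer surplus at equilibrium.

Consumer surplus = 8

Equilibrium: 92 - 4P = -34 + 2P gives P* = 21, Q* = 8.
Demand choke price (Qd = 0): P = 23.
CS = ½(23 − 21)(8) = 8.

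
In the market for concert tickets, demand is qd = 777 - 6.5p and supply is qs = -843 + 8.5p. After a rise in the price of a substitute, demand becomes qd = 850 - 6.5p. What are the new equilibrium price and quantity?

Original equilibrium: p* = 108, q* = 75.
New equilibrium: 850 - 6.5p = -843 + 8.5p, so 1693 = 15p and p' = 1693/15; q' = 850 − 6.5(1693/15) = 3491/30.

p' = 1693/15, q' = 3491/30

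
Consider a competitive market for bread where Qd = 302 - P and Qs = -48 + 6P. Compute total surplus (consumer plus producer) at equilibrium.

Total surplus = 37044

Equilibrium: 302 - P = -48 + 6P gives P* = 50, Q* = 252.
Demand choke price: P = 302; supply starts at P = 8.
CS = ½(302 − 50)(252) = 31752; PS = ½(50 − 8)(252) = 5292.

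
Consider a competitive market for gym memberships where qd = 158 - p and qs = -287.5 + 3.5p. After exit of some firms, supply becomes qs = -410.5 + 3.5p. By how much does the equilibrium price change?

Δp = 82/3

Original equilibrium: p* = 99, q* = 59.
New equilibrium: 158 - p = -410.5 + 3.5p, so 568.5 = 4.5p and p' = 379/3; q' = 158 − 1(379/3) = 95/3.
Change in price: 379/3 − 99 = 82/3.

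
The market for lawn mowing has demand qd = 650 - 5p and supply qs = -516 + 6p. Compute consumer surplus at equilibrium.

Consumer surplus = 1440

Equilibrium: 650 - 5p = -516 + 6p gives p* = 106, q* = 120.
Demand choke price (qd = 0): p = 130.
CS = ½(130 − 106)(120) = 1440.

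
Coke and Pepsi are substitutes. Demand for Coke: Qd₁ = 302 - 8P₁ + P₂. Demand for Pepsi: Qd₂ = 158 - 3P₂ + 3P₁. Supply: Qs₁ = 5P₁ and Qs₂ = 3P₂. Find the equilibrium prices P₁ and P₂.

Market 1: 302 - 8P₁ + P₂ = 5P₁ → 13P₁ - P₂ = 302.
Market 2: 6P₂ - 3P₁ = 158.
Eliminating P₂: 6×(1) + 1×(2) gives 75P₁ = 1970, so P₁ = 394/15.
Back-substitute into (2): P₂ = (158 + 3×394/15) / 6 = 592/15.

P₁ = 394/15, P₂ = 592/15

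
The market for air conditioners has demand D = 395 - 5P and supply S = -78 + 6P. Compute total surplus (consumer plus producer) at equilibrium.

Equilibrium: 395 - 5P = -78 + 6P gives P* = 43, Q* = 180.
Demand choke price: P = 79; supply starts at P = 13.
CS = ½(79 − 43)(180) = 3240; PS = ½(43 − 13)(180) = 2700.

Total surplus = 5940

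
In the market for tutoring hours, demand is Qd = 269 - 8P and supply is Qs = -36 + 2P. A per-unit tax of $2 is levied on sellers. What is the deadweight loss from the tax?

Pre-tax equilibrium: P* = 30.5, Q* = 25.
Tax on sellers shifts supply to Qs = -36 + 2(P − 2) = -40 + 2P.
269 - 8P = -40 + 2P gives buyer price Pb = 30.9; sellers receive Ps = 30.9 − 2 = 28.9.
New quantity: Q = 269 − 8(30.9) = 21.8.
DWL = ½ × 2 × (25 − 21.8) = 3.2.

Deadweight loss = 3.2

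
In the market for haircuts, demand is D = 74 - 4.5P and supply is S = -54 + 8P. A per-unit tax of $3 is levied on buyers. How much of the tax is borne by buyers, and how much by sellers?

Buyers bear $1.92, sellers bear $1.08

Pre-tax equilibrium: P* = 10.24, Q* = 27.92.
Tax on buyers shifts demand to D = 74 − 4.5(P + 3) = 60.5 - 4.5P.
60.5 - 4.5P = -54 + 8P gives seller price Ps = 9.16; buyers pay Pb = 9.16 + 3 = 12.16.
New quantity: Q = 74 − 4.5(12.16) = 19.28.
Buyer burden = 12.16 − 10.24 = 1.92; seller burden = 10.24 − 9.16 = 1.08.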